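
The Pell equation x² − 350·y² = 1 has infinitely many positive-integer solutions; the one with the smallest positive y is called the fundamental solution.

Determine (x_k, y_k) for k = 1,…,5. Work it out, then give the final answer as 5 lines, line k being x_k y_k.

449 24
403201 21552
362074049 19353672
325142092801 17379575904
291977237261249 15606839808120

√350 → a₀=18, period (1,2,2,2,1,36); ℓ=6 even so k=5
a_0=18:  p_0=18·1+0=18,  q_0=18·0+1=1
a_1=1:  p_1=1·18+1=19,  q_1=1·1+0=1
a_2=2:  p_2=2·19+18=56,  q_2=2·1+1=3
a_3=2:  p_3=2·56+19=131,  q_3=2·3+1=7
a_4=2:  p_4=2·131+56=318,  q_4=2·7+3=17
a_5=1:  p_5=1·318+131=449,  q_5=1·17+7=24
→ (449, 24).  Check: 449²=201601, 350·24²=201600, difference 1.
(x_2, y_2) = (449·449 + 350·24·24, 449·24 + 24·449) = (403201, 21552)
(x_3, y_3) = (449·403201 + 350·24·21552, 449·21552 + 24·403201) = (362074049, 19353672)
(x_4, y_4) = (449·362074049 + 350·24·19353672, 449·19353672 + 24·362074049) = (325142092801, 17379575904)
(x_5, y_5) = (449·325142092801 + 350·24·17379575904, 449·17379575904 + 24·325142092801) = (291977237261249, 15606839808120)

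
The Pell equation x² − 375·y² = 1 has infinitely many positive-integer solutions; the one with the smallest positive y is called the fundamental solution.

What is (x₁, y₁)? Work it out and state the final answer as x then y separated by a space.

√375 → a₀=19, period (2,1,2,1,5,1,2,1,2,38); ℓ=10 even so k=9
step 0: (19, 1)  from 19·(1,0) + (0,1)
step 1: (39, 2)  from 2·(19,1) + (1,0)
step 2: (58, 3)  from 1·(39,2) + (19,1)
…
step 4: (213, 11)  from 1·(155,8) + (58,3)
step 5: (1220, 63)  from 5·(213,11) + (155,8)
step 6: (1433, 74)  from 1·(1220,63) + (213,11)
step 7: (4086, 211)  from 2·(1433,74) + (1220,63)
step 8: (5519, 285)  from 1·(4086,211) + (1433,74)
step 9: (15124, 781)  from 2·(5519,285) + (4086,211)
fundamental: x₁=15124, y₁=781  (since 228735376 − 375·609961 = 1)

15124 781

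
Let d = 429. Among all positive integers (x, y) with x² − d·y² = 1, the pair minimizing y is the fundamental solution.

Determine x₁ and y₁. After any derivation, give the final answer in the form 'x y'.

1524095 73584

d=429: √d = [20; 1,2,2,9,1,12,1,9,2,2,1,40] (ℓ=12, even), read p_11/q_11
i=0: a=20 ⇒ p=20, q=1
…
i=2: a=2 ⇒ p=62, q=3
…
i=6: a=12 ⇒ p=19511, q=942
i=7: a=1 ⇒ p=21023, q=1015
i=8: a=9 ⇒ p=208718, q=10077
…
i=10: a=2 ⇒ p=1085636, q=52415
i=11: a=1 ⇒ p=1524095, q=73584
(x₁, y₁) = (1524095, 73584);  1524095² − 429·73584² = 1 ✓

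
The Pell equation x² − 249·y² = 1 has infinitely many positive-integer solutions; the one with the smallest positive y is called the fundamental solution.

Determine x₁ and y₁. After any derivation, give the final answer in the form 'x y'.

√249 = [15; 1,3,1,1,5,…,3,1,30, …], period ℓ=16 (even) → k=15
k=0  a_k=15  p_k/q_k = 15/1
k=1  a_k=1  p_k/q_k = 16/1
…
k=3  a_k=1  p_k/q_k = 79/5
…
k=5  a_k=5  p_k/q_k = 789/50
…
k=7  a_k=3  p_k/q_k = 3582/227
…
k=14  a_k=3  p_k/q_k = 6669699/422675
k=15  a_k=1  p_k/q_k = 8553815/542076
(x₁, y₁) = (8553815, 542076);  8553815² − 249·542076² = 1 ✓

8553815 542076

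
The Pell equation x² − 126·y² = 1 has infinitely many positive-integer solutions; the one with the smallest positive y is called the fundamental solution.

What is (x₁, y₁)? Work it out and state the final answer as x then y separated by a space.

d=126: √d = [11; 4,2,4,22] (ℓ=4, even), read p_3/q_3
i=0: a=11 ⇒ p=11, q=1
i=1: a=4 ⇒ p=45, q=4
i=2: a=2 ⇒ p=101, q=9
i=3: a=4 ⇒ p=449, q=40
(x₁, y₁) = (449, 40);  449² − 126·40² = 1 ✓

449 40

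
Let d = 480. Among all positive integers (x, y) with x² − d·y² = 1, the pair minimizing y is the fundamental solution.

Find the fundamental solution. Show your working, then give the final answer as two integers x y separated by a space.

241 11

√480 → a₀=21, period (1,9,1,42); ℓ=4 even so k=3
step 0: (21, 1)  from 21·(1,0) + (0,1)
step 1: (22, 1)  from 1·(21,1) + (1,0)
step 2: (219, 10)  from 9·(22,1) + (21,1)
step 3: (241, 11)  from 1·(219,10) + (22,1)
(x₁, y₁) = (241, 11);  241² − 480·11² = 1 ✓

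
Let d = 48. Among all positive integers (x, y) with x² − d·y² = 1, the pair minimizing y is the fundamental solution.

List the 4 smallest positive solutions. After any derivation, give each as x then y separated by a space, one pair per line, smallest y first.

7 1
97 14
1351 195
18817 2716

d=48: √d = [6; 1,12] (ℓ=2, even), read p_1/q_1
step 0: (6, 1)  from 6·(1,0) + (0,1)
step 1: (7, 1)  from 1·(6,1) + (1,0)
fundamental: x₁=7, y₁=1  (since 49 − 48·1 = 1)
(x_2, y_2) = (7·7 + 48·1·1, 7·1 + 1·7) = (97, 14)
(x_3, y_3) = (7·97 + 48·1·14, 7·14 + 1·97) = (1351, 195)
(x_4, y_4) = (7·1351 + 48·1·195, 7·195 + 1·1351) = (18817, 2716)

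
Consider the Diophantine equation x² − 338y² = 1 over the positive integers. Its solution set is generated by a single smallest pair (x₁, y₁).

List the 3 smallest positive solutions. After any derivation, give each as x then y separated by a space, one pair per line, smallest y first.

114243 6214
26102926097 1419812004
5964153172084899 324407165539730

d=338: √d = [18; 2,1,1,2,36] (ℓ=5, odd), read p_9/q_9
i=0: a=18 ⇒ p=18, q=1
…
i=2: a=1 ⇒ p=55, q=3
…
i=4: a=2 ⇒ p=239, q=13
…
i=8: a=1 ⇒ p=43958, q=2391
i=9: a=2 ⇒ p=114243, q=6214
fundamental: x₁=114243, y₁=6214  (since 13051463049 − 338·38613796 = 1)
(114243+6214√338)^2 = 26102926097 + 1419812004√338
(114243+6214√338)^3 = 5964153172084899 + 324407165539730√338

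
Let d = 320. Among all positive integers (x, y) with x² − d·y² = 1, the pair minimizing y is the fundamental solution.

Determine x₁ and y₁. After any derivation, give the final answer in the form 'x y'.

[17; 1,7,1,34] for √320; ℓ=4 ⇒ convergent index 3
step 0: (17, 1)  from 17·(1,0) + (0,1)
step 1: (18, 1)  from 1·(17,1) + (1,0)
step 2: (143, 8)  from 7·(18,1) + (17,1)
step 3: (161, 9)  from 1·(143,8) + (18,1)
(x₁, y₁) = (161, 9);  161² − 320·9² = 1 ✓

161 9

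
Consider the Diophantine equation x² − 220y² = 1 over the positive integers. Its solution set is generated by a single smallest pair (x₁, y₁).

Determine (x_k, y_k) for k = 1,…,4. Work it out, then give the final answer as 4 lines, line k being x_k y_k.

89 6
15841 1068
2819609 190098
501874561 33836376

√220 → a₀=14, period (1,4,1,28); ℓ=4 even so k=3
a_0=14:  p_0=14·1+0=14,  q_0=14·0+1=1
a_1=1:  p_1=1·14+1=15,  q_1=1·1+0=1
a_2=4:  p_2=4·15+14=74,  q_2=4·1+1=5
a_3=1:  p_3=1·74+15=89,  q_3=1·5+1=6
fundamental: x₁=89, y₁=6  (since 7921 − 220·36 = 1)
k=2:  x_2 = 89·89+220·6·6 = 15841,  y_2 = 89·6+6·89 = 1068
k=3:  x_3 = 89·15841+220·6·1068 = 2819609,  y_3 = 89·1068+6·15841 = 190098
k=4:  x_4 = 89·2819609+220·6·190098 = 501874561,  y_4 = 89·190098+6·2819609 = 33836376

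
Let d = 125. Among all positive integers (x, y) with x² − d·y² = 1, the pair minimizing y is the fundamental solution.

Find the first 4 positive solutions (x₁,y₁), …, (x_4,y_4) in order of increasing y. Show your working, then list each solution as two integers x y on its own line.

[11; 5,1,1,5,22] for √125; ℓ=5 ⇒ convergent index 9
step 0: (11, 1)  from 11·(1,0) + (0,1)
…
step 3: (123, 11)  from 1·(67,6) + (56,5)
step 4: (682, 61)  from 5·(123,11) + (67,6)
…
step 6: (76317, 6826)  from 5·(15127,1353) + (682,61)
…
step 8: (167761, 15005)  from 1·(91444,8179) + (76317,6826)
step 9: (930249, 83204)  from 5·(167761,15005) + (91444,8179)
fundamental: x₁=930249, y₁=83204  (since 865363202001 − 125·6922905616 = 1)
k=2:  x_2 = 930249·930249+125·83204·83204 = 1730726404001,  y_2 = 930249·83204+83204·930249 = 154800875592
k=3:  x_3 = 930249·1730726404001+125·83204·154800875592 = 3220013013190122249,  y_3 = 930249·154800875592+83204·1730726404001 = 288006719437081612
k=4:  x_4 = 930249·3220013013190122249+125·83204·288006719437081612 = 5990827771012465337616001,  y_4 = 930249·288006719437081612+83204·3220013013190122249 = 535835925499096664087184

930249 83204
1730726404001 154800875592
3220013013190122249 288006719437081612
5990827771012465337616001 535835925499096664087184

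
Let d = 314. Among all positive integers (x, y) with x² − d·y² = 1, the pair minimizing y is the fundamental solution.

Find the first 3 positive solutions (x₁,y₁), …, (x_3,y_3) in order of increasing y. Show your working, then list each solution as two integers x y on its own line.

√314 → a₀=17, period (1,2,1,1,2,1,34); ℓ=7 odd so k=13
k=0  a_k=17  p_k/q_k = 17/1
…
k=3  a_k=1  p_k/q_k = 71/4
k=4  a_k=1  p_k/q_k = 124/7
k=5  a_k=2  p_k/q_k = 319/18
…
k=7  a_k=34  p_k/q_k = 15381/868
…
k=9  a_k=2  p_k/q_k = 47029/2654
k=10  a_k=1  p_k/q_k = 62853/3547
…
k=12  a_k=2  p_k/q_k = 282617/15949
k=13  a_k=1  p_k/q_k = 392499/22150
→ (392499, 22150).  Check: 392499²=154055465001, 314·22150²=154055465000, difference 1.
(392499+22150√314)^2 = 308110930001 + 17387705700√314
(392499+22150√314)^3 = 241866463828532499 + 13649314199066450√314

392499 22150
308110930001 17387705700
241866463828532499 13649314199066450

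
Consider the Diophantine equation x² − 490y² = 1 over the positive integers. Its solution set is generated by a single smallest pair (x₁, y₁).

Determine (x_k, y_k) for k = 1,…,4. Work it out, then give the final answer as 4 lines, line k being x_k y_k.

1039681 46968
2161873163521 97663474416
4495316905044313921 203077717488555624
9347391150304592810234881 422272088792340335957472

√490 → a₀=22, period (7,2,1,4,4,4,1,2,7,44); ℓ=10 even so k=9
a_0=22:  p_0=22·1+0=22,  q_0=22·0+1=1
a_1=7:  p_1=7·22+1=155,  q_1=7·1+0=7
…
a_3=1:  p_3=1·332+155=487,  q_3=1·15+7=22
a_4=4:  p_4=4·487+332=2280,  q_4=4·22+15=103
a_5=4:  p_5=4·2280+487=9607,  q_5=4·103+22=434
a_6=4:  p_6=4·9607+2280=40708,  q_6=4·434+103=1839
a_7=1:  p_7=1·40708+9607=50315,  q_7=1·1839+434=2273
a_8=2:  p_8=2·50315+40708=141338,  q_8=2·2273+1839=6385
a_9=7:  p_9=7·141338+50315=1039681,  q_9=7·6385+2273=46968
fundamental: x₁=1039681, y₁=46968  (since 1080936581761 − 490·2205993024 = 1)
(1039681+46968√490)^2 = 2161873163521 + 97663474416√490
(1039681+46968√490)^3 = 4495316905044313921 + 203077717488555624√490
(1039681+46968√490)^4 = 9347391150304592810234881 + 422272088792340335957472√490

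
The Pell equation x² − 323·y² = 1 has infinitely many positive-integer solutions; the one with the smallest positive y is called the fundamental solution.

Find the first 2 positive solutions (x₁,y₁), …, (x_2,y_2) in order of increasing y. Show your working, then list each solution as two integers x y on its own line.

18 1
647 36

√323 → a₀=17, period (1,34); ℓ=2 even so k=1
i=0: a=17 ⇒ p=17, q=1
i=1: a=1 ⇒ p=18, q=1
(x₁, y₁) = (18, 1);  18² − 323·1² = 1 ✓
k=2:  x_2 = 18·18+323·1·1 = 647,  y_2 = 18·1+1·18 = 36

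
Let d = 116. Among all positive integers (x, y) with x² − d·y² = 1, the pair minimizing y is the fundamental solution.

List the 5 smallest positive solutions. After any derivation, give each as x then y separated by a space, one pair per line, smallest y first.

9801 910
192119201 17837820
3765920568201 349656946730
73819574785756801 6853975451963640
1447011301184484245001 134351626459734324550

d=116: √d = [10; 1,3,2,1,4,1,2,3,1,20] (ℓ=10, even), read p_9/q_9
k=0  a_k=10  p_k/q_k = 10/1
…
k=5  a_k=4  p_k/q_k = 657/61
…
k=7  a_k=2  p_k/q_k = 2251/209
k=8  a_k=3  p_k/q_k = 7550/701
k=9  a_k=1  p_k/q_k = 9801/910
(x₁, y₁) = (9801, 910);  9801² − 116·910² = 1 ✓
k=2:  x_2 = 9801·9801+116·910·910 = 192119201,  y_2 = 9801·910+910·9801 = 17837820
k=3:  x_3 = 9801·192119201+116·910·17837820 = 3765920568201,  y_3 = 9801·17837820+910·192119201 = 349656946730
k=4:  x_4 = 9801·3765920568201+116·910·349656946730 = 73819574785756801,  y_4 = 9801·349656946730+910·3765920568201 = 6853975451963640
k=5:  x_5 = 9801·73819574785756801+116·910·6853975451963640 = 1447011301184484245001,  y_5 = 9801·6853975451963640+910·73819574785756801 = 134351626459734324550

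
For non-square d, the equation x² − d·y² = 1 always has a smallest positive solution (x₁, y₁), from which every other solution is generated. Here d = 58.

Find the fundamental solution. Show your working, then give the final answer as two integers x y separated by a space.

19603 2574

d=58: √d = [7; 1,1,1,1,1,1,14] (ℓ=7, odd), read p_13/q_13
k=0  a_k=7  p_k/q_k = 7/1
…
k=4  a_k=1  p_k/q_k = 38/5
k=5  a_k=1  p_k/q_k = 61/8
k=6  a_k=1  p_k/q_k = 99/13
k=7  a_k=14  p_k/q_k = 1447/190
k=8  a_k=1  p_k/q_k = 1546/203
k=9  a_k=1  p_k/q_k = 2993/393
k=10  a_k=1  p_k/q_k = 4539/596
k=11  a_k=1  p_k/q_k = 7532/989
k=12  a_k=1  p_k/q_k = 12071/1585
k=13  a_k=1  p_k/q_k = 19603/2574
fundamental: x₁=19603, y₁=2574  (since 384277609 − 58·6625476 = 1)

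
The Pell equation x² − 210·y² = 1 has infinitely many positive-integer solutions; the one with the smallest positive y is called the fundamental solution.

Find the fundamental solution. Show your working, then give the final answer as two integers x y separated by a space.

29 2

√210 = [14; 2,28, …], period ℓ=2 (even) → k=1
k=0  a_k=14  p_k/q_k = 14/1
k=1  a_k=2  p_k/q_k = 29/2
fundamental: x₁=29, y₁=2  (since 841 − 210·4 = 1)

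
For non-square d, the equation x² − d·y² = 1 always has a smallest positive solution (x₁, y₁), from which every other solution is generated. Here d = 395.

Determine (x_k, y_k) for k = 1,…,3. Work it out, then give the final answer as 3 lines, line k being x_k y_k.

159 8
50561 2544
16078239 808984

d=395: √d = [19; 1,6,1,38] (ℓ=4, even), read p_3/q_3
a_0=19:  p_0=19·1+0=19,  q_0=19·0+1=1
a_1=1:  p_1=1·19+1=20,  q_1=1·1+0=1
a_2=6:  p_2=6·20+19=139,  q_2=6·1+1=7
a_3=1:  p_3=1·139+20=159,  q_3=1·7+1=8
(x₁, y₁) = (159, 8);  159² − 395·8² = 1 ✓
k=2:  x_2 = 159·159+395·8·8 = 50561,  y_2 = 159·8+8·159 = 2544
k=3:  x_3 = 159·50561+395·8·2544 = 16078239,  y_3 = 159·2544+8·50561 = 808984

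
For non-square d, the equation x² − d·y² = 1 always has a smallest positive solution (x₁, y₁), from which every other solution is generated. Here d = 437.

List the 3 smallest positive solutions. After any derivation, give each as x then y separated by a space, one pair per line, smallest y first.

4599 220
42301601 2023560
389090121399 18612704660

√437 → a₀=20, period (1,9,2,9,1,40); ℓ=6 even so k=5
i=0: a=20 ⇒ p=20, q=1
…
i=2: a=9 ⇒ p=209, q=10
i=3: a=2 ⇒ p=439, q=21
i=4: a=9 ⇒ p=4160, q=199
i=5: a=1 ⇒ p=4599, q=220
fundamental: x₁=4599, y₁=220  (since 21150801 − 437·48400 = 1)
(x_2, y_2) = (4599·4599 + 437·220·220, 4599·220 + 220·4599) = (42301601, 2023560)
(x_3, y_3) = (4599·42301601 + 437·220·2023560, 4599·2023560 + 220·42301601) = (389090121399, 18612704660)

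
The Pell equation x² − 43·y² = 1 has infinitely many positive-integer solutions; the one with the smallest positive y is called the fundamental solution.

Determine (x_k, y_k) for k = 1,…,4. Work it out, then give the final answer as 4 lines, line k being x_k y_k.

3482 531
24248647 3697884
168867574226 25752063645
1175993762661217 179337367525896

[6; 1,1,3,1,5,1,3,1,1,12] for √43; ℓ=10 ⇒ convergent index 9
a_0=6:  p_0=6·1+0=6,  q_0=6·0+1=1
a_1=1:  p_1=1·6+1=7,  q_1=1·1+0=1
…
a_3=3:  p_3=3·13+7=46,  q_3=3·2+1=7
a_4=1:  p_4=1·46+13=59,  q_4=1·7+2=9
a_5=5:  p_5=5·59+46=341,  q_5=5·9+7=52
…
a_7=3:  p_7=3·400+341=1541,  q_7=3·61+52=235
a_8=1:  p_8=1·1541+400=1941,  q_8=1·235+61=296
a_9=1:  p_9=1·1941+1541=3482,  q_9=1·296+235=531
fundamental: x₁=3482, y₁=531  (since 12124324 − 43·281961 = 1)
n=2: (3482,531)∘(3482,531) = (3482·3482+43·531·531, 3482·531+531·3482) = (24248647,3697884)
n=3: (24248647,3697884)∘(3482,531) = (3482·24248647+43·531·3697884, 3482·3697884+531·24248647) = (168867574226,25752063645)
n=4: (168867574226,25752063645)∘(3482,531) = (3482·168867574226+43·531·25752063645, 3482·25752063645+531·168867574226) = (1175993762661217,179337367525896)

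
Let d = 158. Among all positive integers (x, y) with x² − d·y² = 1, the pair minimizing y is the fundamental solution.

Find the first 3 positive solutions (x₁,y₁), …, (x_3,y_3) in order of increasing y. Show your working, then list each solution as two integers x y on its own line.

7743 616
119908097 9539376
1856896782399 147726776120

[12; 1,1,3,12,3,1,1,24] for √158; ℓ=8 ⇒ convergent index 7
a_0=12:  p_0=12·1+0=12,  q_0=12·0+1=1
…
a_2=1:  p_2=1·13+12=25,  q_2=1·1+1=2
…
a_4=12:  p_4=12·88+25=1081,  q_4=12·7+2=86
…
a_6=1:  p_6=1·3331+1081=4412,  q_6=1·265+86=351
a_7=1:  p_7=1·4412+3331=7743,  q_7=1·351+265=616
fundamental: x₁=7743, y₁=616  (since 59954049 − 158·379456 = 1)
(x_2, y_2) = (7743·7743 + 158·616·616, 7743·616 + 616·7743) = (119908097, 9539376)
(x_3, y_3) = (7743·119908097 + 158·616·9539376, 7743·9539376 + 616·119908097) = (1856896782399, 147726776120)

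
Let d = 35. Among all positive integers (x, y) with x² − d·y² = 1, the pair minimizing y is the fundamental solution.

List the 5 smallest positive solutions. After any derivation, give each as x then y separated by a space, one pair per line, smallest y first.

[5; 1,10] for √35; ℓ=2 ⇒ convergent index 1
step 0: (5, 1)  from 5·(1,0) + (0,1)
step 1: (6, 1)  from 1·(5,1) + (1,0)
(x₁, y₁) = (6, 1);  6² − 35·1² = 1 ✓
n=2: (6,1)∘(6,1) = (6·6+35·1·1, 6·1+1·6) = (71,12)
n=3: (71,12)∘(6,1) = (6·71+35·1·12, 6·12+1·71) = (846,143)
n=4: (846,143)∘(6,1) = (6·846+35·1·143, 6·143+1·846) = (10081,1704)
n=5: (10081,1704)∘(6,1) = (6·10081+35·1·1704, 6·1704+1·10081) = (120126,20305)

6 1
71 12
846 143
10081 1704
120126 20305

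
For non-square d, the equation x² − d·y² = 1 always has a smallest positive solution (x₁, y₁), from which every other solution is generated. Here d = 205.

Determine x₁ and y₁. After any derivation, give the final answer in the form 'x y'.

39689 2772

[14; 3,6,1,4,1,6,3,28] for √205; ℓ=8 ⇒ convergent index 7
i=0: a=14 ⇒ p=14, q=1
…
i=4: a=4 ⇒ p=1532, q=107
…
i=6: a=6 ⇒ p=12614, q=881
i=7: a=3 ⇒ p=39689, q=2772
fundamental: x₁=39689, y₁=2772  (since 1575216721 − 205·7683984 = 1)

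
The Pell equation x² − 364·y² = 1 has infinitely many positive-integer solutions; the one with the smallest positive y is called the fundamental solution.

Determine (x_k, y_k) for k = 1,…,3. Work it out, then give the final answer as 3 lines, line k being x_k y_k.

4954951 259710
49103078824801 2573700648420
486606699052048124551 25505121203178395130

[19; 12,1,2,3,1,8,1,3,2,1,12,38] for √364; ℓ=12 ⇒ convergent index 11
k=0  a_k=19  p_k/q_k = 19/1
…
k=2  a_k=1  p_k/q_k = 248/13
k=3  a_k=2  p_k/q_k = 725/38
…
k=5  a_k=1  p_k/q_k = 3148/165
k=6  a_k=8  p_k/q_k = 27607/1447
k=7  a_k=1  p_k/q_k = 30755/1612
…
k=9  a_k=2  p_k/q_k = 270499/14178
k=10  a_k=1  p_k/q_k = 390371/20461
k=11  a_k=12  p_k/q_k = 4954951/259710
→ (4954951, 259710).  Check: 4954951²=24551539412401, 364·259710²=24551539412400, difference 1.
(x_2, y_2) = (4954951·4954951 + 364·259710·259710, 4954951·259710 + 259710·4954951) = (49103078824801, 2573700648420)
(x_3, y_3) = (4954951·49103078824801 + 364·259710·2573700648420, 4954951·2573700648420 + 259710·49103078824801) = (486606699052048124551, 25505121203178395130)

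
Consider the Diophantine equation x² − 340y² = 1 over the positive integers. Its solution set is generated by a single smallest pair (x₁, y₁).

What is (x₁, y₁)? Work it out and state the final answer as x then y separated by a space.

√340 → a₀=18, period (2,3,1,1,1,…,3,2,36); ℓ=14 even so k=13
k=0  a_k=18  p_k/q_k = 18/1
k=1  a_k=2  p_k/q_k = 37/2
…
k=3  a_k=1  p_k/q_k = 166/9
k=4  a_k=1  p_k/q_k = 295/16
…
k=6  a_k=1  p_k/q_k = 756/41
k=7  a_k=8  p_k/q_k = 6509/353
k=8  a_k=1  p_k/q_k = 7265/394
k=9  a_k=1  p_k/q_k = 13774/747
k=10  a_k=1  p_k/q_k = 21039/1141
k=11  a_k=1  p_k/q_k = 34813/1888
k=12  a_k=3  p_k/q_k = 125478/6805
k=13  a_k=2  p_k/q_k = 285769/15498
fundamental: x₁=285769, y₁=15498  (since 81663921361 − 340·240188004 = 1)

285769 15498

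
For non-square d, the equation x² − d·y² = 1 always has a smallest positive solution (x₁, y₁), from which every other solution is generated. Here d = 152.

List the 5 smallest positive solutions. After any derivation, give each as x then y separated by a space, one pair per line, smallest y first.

37 3
2737 222
202501 16425
14982337 1215228
1108490437 89910447

d=152: √d = [12; 3,24] (ℓ=2, even), read p_1/q_1
i=0: a=12 ⇒ p=12, q=1
i=1: a=3 ⇒ p=37, q=3
(x₁, y₁) = (37, 3);  37² − 152·3² = 1 ✓
(37+3√152)^2 = 2737 + 222√152
(37+3√152)^3 = 202501 + 16425√152
(37+3√152)^4 = 14982337 + 1215228√152
(37+3√152)^5 = 1108490437 + 89910447√152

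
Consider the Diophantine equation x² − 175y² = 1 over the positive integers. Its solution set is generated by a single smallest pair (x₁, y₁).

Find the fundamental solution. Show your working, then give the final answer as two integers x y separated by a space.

√175 → a₀=13, period (4,2,1,2,4,26); ℓ=6 even so k=5
a_0=13:  p_0=13·1+0=13,  q_0=13·0+1=1
a_1=4:  p_1=4·13+1=53,  q_1=4·1+0=4
a_2=2:  p_2=2·53+13=119,  q_2=2·4+1=9
…
a_4=2:  p_4=2·172+119=463,  q_4=2·13+9=35
a_5=4:  p_5=4·463+172=2024,  q_5=4·35+13=153
fundamental: x₁=2024, y₁=153  (since 4096576 − 175·23409 = 1)

2024 153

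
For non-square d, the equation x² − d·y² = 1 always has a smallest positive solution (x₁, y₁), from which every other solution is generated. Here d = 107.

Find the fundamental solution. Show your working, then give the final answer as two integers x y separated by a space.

d=107: √d = [10; 2,1,9,1,2,20] (ℓ=6, even), read p_5/q_5
i=0: a=10 ⇒ p=10, q=1
i=1: a=2 ⇒ p=21, q=2
…
i=4: a=1 ⇒ p=331, q=32
i=5: a=2 ⇒ p=962, q=93
(x₁, y₁) = (962, 93);  962² − 107·93² = 1 ✓

962 93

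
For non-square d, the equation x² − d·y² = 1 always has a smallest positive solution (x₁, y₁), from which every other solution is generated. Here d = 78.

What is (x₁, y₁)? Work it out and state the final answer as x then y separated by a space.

53 6

√78 = [8; 1,4,1,16, …], period ℓ=4 (even) → k=3
a_0=8:  p_0=8·1+0=8,  q_0=8·0+1=1
…
a_2=4:  p_2=4·9+8=44,  q_2=4·1+1=5
a_3=1:  p_3=1·44+9=53,  q_3=1·5+1=6
→ (53, 6).  Check: 53²=2809, 78·6²=2808, difference 1.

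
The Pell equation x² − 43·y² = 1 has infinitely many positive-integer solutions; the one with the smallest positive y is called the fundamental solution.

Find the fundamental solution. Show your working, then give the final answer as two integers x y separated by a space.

3482 531

d=43: √d = [6; 1,1,3,1,5,1,3,1,1,12] (ℓ=10, even), read p_9/q_9
k=0  a_k=6  p_k/q_k = 6/1
k=1  a_k=1  p_k/q_k = 7/1
k=2  a_k=1  p_k/q_k = 13/2
k=3  a_k=3  p_k/q_k = 46/7
…
k=8  a_k=1  p_k/q_k = 1941/296
k=9  a_k=1  p_k/q_k = 3482/531
→ (3482, 531).  Check: 3482²=12124324, 43·531²=12124323, difference 1.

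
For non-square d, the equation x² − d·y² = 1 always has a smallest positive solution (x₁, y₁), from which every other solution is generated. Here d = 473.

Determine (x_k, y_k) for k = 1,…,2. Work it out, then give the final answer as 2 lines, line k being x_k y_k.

√473 → a₀=21, period (1,2,1,42); ℓ=4 even so k=3
step 0: (21, 1)  from 21·(1,0) + (0,1)
step 1: (22, 1)  from 1·(21,1) + (1,0)
step 2: (65, 3)  from 2·(22,1) + (21,1)
step 3: (87, 4)  from 1·(65,3) + (22,1)
fundamental: x₁=87, y₁=4  (since 7569 − 473·16 = 1)
k=2:  x_2 = 87·87+473·4·4 = 15137,  y_2 = 87·4+4·87 = 696

87 4
15137 696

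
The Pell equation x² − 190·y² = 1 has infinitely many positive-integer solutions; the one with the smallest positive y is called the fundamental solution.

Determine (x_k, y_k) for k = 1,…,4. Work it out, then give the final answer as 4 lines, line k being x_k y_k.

52021 3774
5412368881 392654508
563113683064981 40852560317562
58587473808034384321 4250382080167131096

√190 = [13; 1,3,1,1,1,…,3,1,26, …], period ℓ=14 (even) → k=13
a_0=13:  p_0=13·1+0=13,  q_0=13·0+1=1
…
a_3=1:  p_3=1·55+14=69,  q_3=1·4+1=5
…
a_6=2:  p_6=2·193+124=510,  q_6=2·14+9=37
a_7=2:  p_7=2·510+193=1213,  q_7=2·37+14=88
…
a_12=3:  p_12=3·11234+7085=40787,  q_12=3·815+514=2959
a_13=1:  p_13=1·40787+11234=52021,  q_13=1·2959+815=3774
fundamental: x₁=52021, y₁=3774  (since 2706184441 − 190·14243076 = 1)
(52021+3774√190)^2 = 5412368881 + 392654508√190
(52021+3774√190)^3 = 563113683064981 + 40852560317562√190
(52021+3774√190)^4 = 58587473808034384321 + 4250382080167131096√190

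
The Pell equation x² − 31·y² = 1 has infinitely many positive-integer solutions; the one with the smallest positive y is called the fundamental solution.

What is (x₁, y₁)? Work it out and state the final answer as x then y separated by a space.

[5; 1,1,3,5,3,1,1,10] for √31; ℓ=8 ⇒ convergent index 7
i=0: a=5 ⇒ p=5, q=1
i=1: a=1 ⇒ p=6, q=1
i=2: a=1 ⇒ p=11, q=2
i=3: a=3 ⇒ p=39, q=7
i=4: a=5 ⇒ p=206, q=37
i=5: a=3 ⇒ p=657, q=118
i=6: a=1 ⇒ p=863, q=155
i=7: a=1 ⇒ p=1520, q=273
(x₁, y₁) = (1520, 273);  1520² − 31·273² = 1 ✓

1520 273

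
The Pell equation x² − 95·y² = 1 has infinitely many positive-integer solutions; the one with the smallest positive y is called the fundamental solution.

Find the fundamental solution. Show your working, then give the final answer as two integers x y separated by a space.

√95 → a₀=9, period (1,2,1,18); ℓ=4 even so k=3
k=0  a_k=9  p_k/q_k = 9/1
…
k=2  a_k=2  p_k/q_k = 29/3
k=3  a_k=1  p_k/q_k = 39/4
fundamental: x₁=39, y₁=4  (since 1521 − 95·16 = 1)

39 4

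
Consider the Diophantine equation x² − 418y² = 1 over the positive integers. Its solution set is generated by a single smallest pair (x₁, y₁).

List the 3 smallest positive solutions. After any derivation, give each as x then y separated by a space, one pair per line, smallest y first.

d=418: √d = [20; 2,4,20,4,2,40] (ℓ=6, even), read p_5/q_5
step 0: (20, 1)  from 20·(1,0) + (0,1)
step 1: (41, 2)  from 2·(20,1) + (1,0)
step 2: (184, 9)  from 4·(41,2) + (20,1)
step 3: (3721, 182)  from 20·(184,9) + (41,2)
step 4: (15068, 737)  from 4·(3721,182) + (184,9)
step 5: (33857, 1656)  from 2·(15068,737) + (3721,182)
fundamental: x₁=33857, y₁=1656  (since 1146296449 − 418·2742336 = 1)
n=2: (33857,1656)∘(33857,1656) = (33857·33857+418·1656·1656, 33857·1656+1656·33857) = (2292592897,112134384)
n=3: (2292592897,112134384)∘(33857,1656) = (33857·2292592897+418·1656·112134384, 33857·112134384+1656·2292592897) = (155240635393601,7593067676520)

33857 1656
2292592897 112134384
155240635393601 7593067676520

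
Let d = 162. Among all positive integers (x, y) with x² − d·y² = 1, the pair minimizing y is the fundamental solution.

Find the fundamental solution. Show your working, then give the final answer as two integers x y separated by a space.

√162 → a₀=12, period (1,2,1,2,12,2,1,2,1,24); ℓ=10 even so k=9
a_0=12:  p_0=12·1+0=12,  q_0=12·0+1=1
…
a_2=2:  p_2=2·13+12=38,  q_2=2·1+1=3
…
a_4=2:  p_4=2·51+38=140,  q_4=2·4+3=11
…
a_6=2:  p_6=2·1731+140=3602,  q_6=2·136+11=283
a_7=1:  p_7=1·3602+1731=5333,  q_7=1·283+136=419
a_8=2:  p_8=2·5333+3602=14268,  q_8=2·419+283=1121
a_9=1:  p_9=1·14268+5333=19601,  q_9=1·1121+419=1540
fundamental: x₁=19601, y₁=1540  (since 384199201 − 162·2371600 = 1)

19601 1540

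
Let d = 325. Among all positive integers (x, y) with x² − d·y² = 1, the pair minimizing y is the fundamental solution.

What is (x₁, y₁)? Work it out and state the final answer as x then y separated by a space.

√325 → a₀=18, period (36); ℓ=1 odd so k=1
step 0: (18, 1)  from 18·(1,0) + (0,1)
step 1: (649, 36)  from 36·(18,1) + (1,0)
(x₁, y₁) = (649, 36);  649² − 325·36² = 1 ✓

649 36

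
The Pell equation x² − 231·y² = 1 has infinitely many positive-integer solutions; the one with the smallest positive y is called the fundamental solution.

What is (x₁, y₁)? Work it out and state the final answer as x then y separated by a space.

√231 = [15; 5,30, …], period ℓ=2 (even) → k=1
step 0: (15, 1)  from 15·(1,0) + (0,1)
step 1: (76, 5)  from 5·(15,1) + (1,0)
→ (76, 5).  Check: 76²=5776, 231·5²=5775, difference 1.

76 5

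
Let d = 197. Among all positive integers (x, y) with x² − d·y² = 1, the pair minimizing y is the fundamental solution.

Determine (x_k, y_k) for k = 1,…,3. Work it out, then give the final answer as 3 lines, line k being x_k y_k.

393 28
308897 22008
242792649 17298260

√197 → a₀=14, period (28); ℓ=1 odd so k=1
k=0  a_k=14  p_k/q_k = 14/1
k=1  a_k=28  p_k/q_k = 393/28
→ (393, 28).  Check: 393²=154449, 197·28²=154448, difference 1.
n=2: (393,28)∘(393,28) = (393·393+197·28·28, 393·28+28·393) = (308897,22008)
n=3: (308897,22008)∘(393,28) = (393·308897+197·28·22008, 393·22008+28·308897) = (242792649,17298260)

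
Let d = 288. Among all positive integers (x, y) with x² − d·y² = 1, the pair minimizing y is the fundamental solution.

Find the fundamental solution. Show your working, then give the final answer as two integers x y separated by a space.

17 1

√288 = [16; 1,32, …], period ℓ=2 (even) → k=1
a_0=16:  p_0=16·1+0=16,  q_0=16·0+1=1
a_1=1:  p_1=1·16+1=17,  q_1=1·1+0=1
(x₁, y₁) = (17, 1);  17² − 288·1² = 1 ✓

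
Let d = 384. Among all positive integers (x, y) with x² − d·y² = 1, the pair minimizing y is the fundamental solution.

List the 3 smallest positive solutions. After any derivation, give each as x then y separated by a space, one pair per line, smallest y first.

4801 245
46099201 2352490
442644523201 22588608735

d=384: √d = [19; 1,1,2,9,2,1,1,38] (ℓ=8, even), read p_7/q_7
k=0  a_k=19  p_k/q_k = 19/1
k=1  a_k=1  p_k/q_k = 20/1
k=2  a_k=1  p_k/q_k = 39/2
k=3  a_k=2  p_k/q_k = 98/5
k=4  a_k=9  p_k/q_k = 921/47
k=5  a_k=2  p_k/q_k = 1940/99
k=6  a_k=1  p_k/q_k = 2861/146
k=7  a_k=1  p_k/q_k = 4801/245
(x₁, y₁) = (4801, 245);  4801² − 384·245² = 1 ✓
n=2: (4801,245)∘(4801,245) = (4801·4801+384·245·245, 4801·245+245·4801) = (46099201,2352490)
n=3: (46099201,2352490)∘(4801,245) = (4801·46099201+384·245·2352490, 4801·2352490+245·46099201) = (442644523201,22588608735)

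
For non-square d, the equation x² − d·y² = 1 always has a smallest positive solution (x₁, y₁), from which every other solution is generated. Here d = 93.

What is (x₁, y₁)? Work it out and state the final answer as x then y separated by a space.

d=93: √d = [9; 1,1,1,4,6,4,1,1,1,18] (ℓ=10, even), read p_9/q_9
a_0=9:  p_0=9·1+0=9,  q_0=9·0+1=1
…
a_2=1:  p_2=1·10+9=19,  q_2=1·1+1=2
…
a_5=6:  p_5=6·135+29=839,  q_5=6·14+3=87
a_6=4:  p_6=4·839+135=3491,  q_6=4·87+14=362
a_7=1:  p_7=1·3491+839=4330,  q_7=1·362+87=449
a_8=1:  p_8=1·4330+3491=7821,  q_8=1·449+362=811
a_9=1:  p_9=1·7821+4330=12151,  q_9=1·811+449=1260
(x₁, y₁) = (12151, 1260);  12151² − 93·1260² = 1 ✓

12151 1260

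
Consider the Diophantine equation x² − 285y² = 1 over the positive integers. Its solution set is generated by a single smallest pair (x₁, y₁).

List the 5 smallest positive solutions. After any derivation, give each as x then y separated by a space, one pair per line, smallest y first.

2431 144
11819521 700128
57466508671 3404022192
279402153338881 16550355197376
1358453212067130751 80467823565619920

d=285: √d = [16; 1,7,2,7,1,32] (ℓ=6, even), read p_5/q_5
i=0: a=16 ⇒ p=16, q=1
…
i=2: a=7 ⇒ p=135, q=8
…
i=4: a=7 ⇒ p=2144, q=127
i=5: a=1 ⇒ p=2431, q=144
→ (2431, 144).  Check: 2431²=5909761, 285·144²=5909760, difference 1.
(x_2, y_2) = (2431·2431 + 285·144·144, 2431·144 + 144·2431) = (11819521, 700128)
(x_3, y_3) = (2431·11819521 + 285·144·700128, 2431·700128 + 144·11819521) = (57466508671, 3404022192)
(x_4, y_4) = (2431·57466508671 + 285·144·3404022192, 2431·3404022192 + 144·57466508671) = (279402153338881, 16550355197376)
(x_5, y_5) = (2431·279402153338881 + 285·144·16550355197376, 2431·16550355197376 + 144·279402153338881) = (1358453212067130751, 80467823565619920)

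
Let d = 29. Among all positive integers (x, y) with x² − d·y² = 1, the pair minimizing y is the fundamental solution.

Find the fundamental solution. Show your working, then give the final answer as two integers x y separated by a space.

9801 1820

d=29: √d = [5; 2,1,1,2,10] (ℓ=5, odd), read p_9/q_9
k=0  a_k=5  p_k/q_k = 5/1
k=1  a_k=2  p_k/q_k = 11/2
k=2  a_k=1  p_k/q_k = 16/3
…
k=4  a_k=2  p_k/q_k = 70/13
…
k=6  a_k=2  p_k/q_k = 1524/283
k=7  a_k=1  p_k/q_k = 2251/418
k=8  a_k=1  p_k/q_k = 3775/701
k=9  a_k=2  p_k/q_k = 9801/1820
fundamental: x₁=9801, y₁=1820  (since 96059601 − 29·3312400 = 1)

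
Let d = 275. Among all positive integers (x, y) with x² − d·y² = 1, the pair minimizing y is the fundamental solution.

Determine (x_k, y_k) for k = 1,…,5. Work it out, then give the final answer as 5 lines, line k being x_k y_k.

d=275: √d = [16; 1,1,2,1,1,32] (ℓ=6, even), read p_5/q_5
a_0=16:  p_0=16·1+0=16,  q_0=16·0+1=1
a_1=1:  p_1=1·16+1=17,  q_1=1·1+0=1
…
a_4=1:  p_4=1·83+33=116,  q_4=1·5+2=7
a_5=1:  p_5=1·116+83=199,  q_5=1·7+5=12
fundamental: x₁=199, y₁=12  (since 39601 − 275·144 = 1)
(199+12√275)^2 = 79201 + 4776√275
(199+12√275)^3 = 31521799 + 1900836√275
(199+12√275)^4 = 12545596801 + 756527952√275
(199+12√275)^5 = 4993116004999 + 301096224060√275

199 12
79201 4776
31521799 1900836
12545596801 756527952
4993116004999 301096224060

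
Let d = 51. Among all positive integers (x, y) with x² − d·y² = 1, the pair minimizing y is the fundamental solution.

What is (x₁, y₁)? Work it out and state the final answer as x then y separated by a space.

50 7

√51 = [7; 7,14, …], period ℓ=2 (even) → k=1
i=0: a=7 ⇒ p=7, q=1
i=1: a=7 ⇒ p=50, q=7
(x₁, y₁) = (50, 7);  50² − 51·7² = 1 ✓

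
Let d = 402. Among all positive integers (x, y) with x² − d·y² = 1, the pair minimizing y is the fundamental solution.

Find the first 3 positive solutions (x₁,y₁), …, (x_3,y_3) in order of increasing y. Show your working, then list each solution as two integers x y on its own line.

401 20
321601 16040
257923601 12864060

[20; 20,40] for √402; ℓ=2 ⇒ convergent index 1
a_0=20:  p_0=20·1+0=20,  q_0=20·0+1=1
a_1=20:  p_1=20·20+1=401,  q_1=20·1+0=20
fundamental: x₁=401, y₁=20  (since 160801 − 402·400 = 1)
(401+20√402)^2 = 321601 + 16040√402
(401+20√402)^3 = 257923601 + 12864060√402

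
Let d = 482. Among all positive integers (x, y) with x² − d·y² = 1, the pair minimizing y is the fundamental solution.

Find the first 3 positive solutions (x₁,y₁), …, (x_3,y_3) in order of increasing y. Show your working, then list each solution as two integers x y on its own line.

√482 = [21; 1,20,1,42, …], period ℓ=4 (even) → k=3
i=0: a=21 ⇒ p=21, q=1
…
i=2: a=20 ⇒ p=461, q=21
i=3: a=1 ⇒ p=483, q=22
→ (483, 22).  Check: 483²=233289, 482·22²=233288, difference 1.
(x_2, y_2) = (483·483 + 482·22·22, 483·22 + 22·483) = (466577, 21252)
(x_3, y_3) = (483·466577 + 482·22·21252, 483·21252 + 22·466577) = (450712899, 20529410)

483 22
466577 21252
450712899 20529410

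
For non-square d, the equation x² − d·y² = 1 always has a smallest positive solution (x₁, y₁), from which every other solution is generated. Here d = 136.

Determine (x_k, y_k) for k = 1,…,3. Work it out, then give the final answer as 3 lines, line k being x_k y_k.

35 3
2449 210
171395 14697

[11; 1,1,1,22] for √136; ℓ=4 ⇒ convergent index 3
i=0: a=11 ⇒ p=11, q=1
i=1: a=1 ⇒ p=12, q=1
i=2: a=1 ⇒ p=23, q=2
i=3: a=1 ⇒ p=35, q=3
→ (35, 3).  Check: 35²=1225, 136·3²=1224, difference 1.
n=2: (35,3)∘(35,3) = (35·35+136·3·3, 35·3+3·35) = (2449,210)
n=3: (2449,210)∘(35,3) = (35·2449+136·3·210, 35·210+3·2449) = (171395,14697)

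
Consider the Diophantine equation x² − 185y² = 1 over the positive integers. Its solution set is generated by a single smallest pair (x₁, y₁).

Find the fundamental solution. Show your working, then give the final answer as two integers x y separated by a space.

9249 680

d=185: √d = [13; 1,1,1,1,26] (ℓ=5, odd), read p_9/q_9
i=0: a=13 ⇒ p=13, q=1
i=1: a=1 ⇒ p=14, q=1
…
i=3: a=1 ⇒ p=41, q=3
i=4: a=1 ⇒ p=68, q=5
i=5: a=26 ⇒ p=1809, q=133
…
i=7: a=1 ⇒ p=3686, q=271
i=8: a=1 ⇒ p=5563, q=409
i=9: a=1 ⇒ p=9249, q=680
fundamental: x₁=9249, y₁=680  (since 85544001 − 185·462400 = 1)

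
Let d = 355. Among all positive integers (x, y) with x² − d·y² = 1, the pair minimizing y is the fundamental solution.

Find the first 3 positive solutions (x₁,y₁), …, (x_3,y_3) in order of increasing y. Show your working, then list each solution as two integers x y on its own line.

[18; 1,5,3,3,1,6,1,3,3,5,1,36] for √355; ℓ=12 ⇒ convergent index 11
step 0: (18, 1)  from 18·(1,0) + (0,1)
…
step 2: (113, 6)  from 5·(19,1) + (18,1)
…
step 7: (12002, 637)  from 1·(10457,555) + (1545,82)
…
step 10: (803418, 42641)  from 5·(151391,8035) + (46463,2466)
step 11: (954809, 50676)  from 1·(803418,42641) + (151391,8035)
→ (954809, 50676).  Check: 954809²=911660226481, 355·50676²=911660226480, difference 1.
n=2: (954809,50676)∘(954809,50676) = (954809·954809+355·50676·50676, 954809·50676+50676·954809) = (1823320452961,96771801768)
n=3: (1823320452961,96771801768)∘(954809,50676) = (954809·1823320452961+355·50676·96771801768, 954809·96771801768+50676·1823320452961) = (3481845556741524089,184797174548553948)

954809 50676
1823320452961 96771801768
3481845556741524089 184797174548553948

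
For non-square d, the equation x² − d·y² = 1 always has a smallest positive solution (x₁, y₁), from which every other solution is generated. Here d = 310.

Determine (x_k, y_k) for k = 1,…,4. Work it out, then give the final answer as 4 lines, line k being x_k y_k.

848719 48204
1440647881921 81823301352
2445410459391369679 138889981000287972
4150932639366927117300481 235757131569084991314384

√310 → a₀=17, period (1,1,1,1,5,…,1,1,34); ℓ=16 even so k=15
step 0: (17, 1)  from 17·(1,0) + (0,1)
…
step 2: (35, 2)  from 1·(18,1) + (17,1)
…
step 4: (88, 5)  from 1·(53,3) + (35,2)
step 5: (493, 28)  from 5·(88,5) + (53,3)
step 6: (1567, 89)  from 3·(493,28) + (88,5)
step 7: (2060, 117)  from 1·(1567,89) + (493,28)
step 8: (5687, 323)  from 2·(2060,117) + (1567,89)
step 9: (7747, 440)  from 1·(5687,323) + (2060,117)
step 10: (28928, 1643)  from 3·(7747,440) + (5687,323)
…
step 13: (333702, 18953)  from 1·(181315,10298) + (152387,8655)
step 14: (515017, 29251)  from 1·(333702,18953) + (181315,10298)
step 15: (848719, 48204)  from 1·(515017,29251) + (333702,18953)
(x₁, y₁) = (848719, 48204);  848719² − 310·48204² = 1 ✓
k=2:  x_2 = 848719·848719+310·48204·48204 = 1440647881921,  y_2 = 848719·48204+48204·848719 = 81823301352
k=3:  x_3 = 848719·1440647881921+310·48204·81823301352 = 2445410459391369679,  y_3 = 848719·81823301352+48204·1440647881921 = 138889981000287972
k=4:  x_4 = 848719·2445410459391369679+310·48204·138889981000287972 = 4150932639366927117300481,  y_4 = 848719·138889981000287972+48204·2445410459391369679 = 235757131569084991314384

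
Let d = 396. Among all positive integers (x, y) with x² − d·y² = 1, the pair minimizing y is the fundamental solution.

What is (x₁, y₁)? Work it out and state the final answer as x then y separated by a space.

199 10

√396 → a₀=19, period (1,8,1,38); ℓ=4 even so k=3
a_0=19:  p_0=19·1+0=19,  q_0=19·0+1=1
…
a_2=8:  p_2=8·20+19=179,  q_2=8·1+1=9
a_3=1:  p_3=1·179+20=199,  q_3=1·9+1=10
→ (199, 10).  Check: 199²=39601, 396·10²=39600, difference 1.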